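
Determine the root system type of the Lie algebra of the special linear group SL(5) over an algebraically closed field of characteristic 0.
This is sl(5), which has dimension 5^2 - 1 = 24 and rank 5 - 1 = 4 (a Cartan subalgebra is the diagonal traceless matrices). In the classification of classical Lie algebras, the special linear algebra sl(n+1) has type A_n; here n = 4, so the Dynkin diagram is a chain of 4 nodes with single edges (A_4). Hence the type is A_4.

A_4 (sl(5))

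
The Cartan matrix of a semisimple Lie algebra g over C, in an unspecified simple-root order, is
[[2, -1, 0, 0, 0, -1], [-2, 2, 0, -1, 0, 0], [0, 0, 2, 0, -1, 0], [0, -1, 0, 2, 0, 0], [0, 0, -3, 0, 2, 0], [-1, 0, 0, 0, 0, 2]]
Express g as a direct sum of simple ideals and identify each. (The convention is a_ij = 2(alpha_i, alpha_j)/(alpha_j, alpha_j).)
type F_4 + type G_2

The diagram associated to this matrix has two connected components: the simple roots {alpha_1, alpha_2, alpha_4, alpha_6} form a chain of 4 nodes with a double edge between the middle two (F_4), and {alpha_3, alpha_5} form two nodes joined by a triple edge (G_2). A semisimple Lie algebra decomposes uniquely as the direct sum of simple ideals, one per connected component of its Dynkin diagram, so g ≅ F_4 ⊕ G_2 (dimension 52 + 14 = 66).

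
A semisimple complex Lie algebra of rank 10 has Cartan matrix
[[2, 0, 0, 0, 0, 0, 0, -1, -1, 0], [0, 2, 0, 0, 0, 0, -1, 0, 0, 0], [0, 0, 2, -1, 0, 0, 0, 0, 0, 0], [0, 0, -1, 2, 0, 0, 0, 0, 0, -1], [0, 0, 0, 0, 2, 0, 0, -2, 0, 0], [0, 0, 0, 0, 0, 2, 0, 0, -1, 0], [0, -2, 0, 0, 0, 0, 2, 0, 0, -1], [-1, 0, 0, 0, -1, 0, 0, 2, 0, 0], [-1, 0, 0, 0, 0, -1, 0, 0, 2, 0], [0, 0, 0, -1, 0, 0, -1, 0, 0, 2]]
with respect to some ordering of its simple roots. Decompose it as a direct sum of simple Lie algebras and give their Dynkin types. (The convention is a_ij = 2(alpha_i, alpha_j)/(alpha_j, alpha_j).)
The diagram associated to this matrix has two connected components: the simple roots {alpha_2, alpha_3, alpha_4, alpha_7, alpha_10} form a chain of 5 nodes with a double edge at one end; the terminal node there is the unique short simple root (B_5), and {alpha_1, alpha_5, alpha_6, alpha_8, alpha_9} form a chain of 5 nodes with a double edge at one end; the terminal node there is the unique long simple root (C_5). A semisimple Lie algebra decomposes uniquely as the direct sum of simple ideals, one per connected component of its Dynkin diagram, so g ≅ B_5 ⊕ C_5 (dimension 55 + 55 = 110).

type B_5 ⊕ type C_5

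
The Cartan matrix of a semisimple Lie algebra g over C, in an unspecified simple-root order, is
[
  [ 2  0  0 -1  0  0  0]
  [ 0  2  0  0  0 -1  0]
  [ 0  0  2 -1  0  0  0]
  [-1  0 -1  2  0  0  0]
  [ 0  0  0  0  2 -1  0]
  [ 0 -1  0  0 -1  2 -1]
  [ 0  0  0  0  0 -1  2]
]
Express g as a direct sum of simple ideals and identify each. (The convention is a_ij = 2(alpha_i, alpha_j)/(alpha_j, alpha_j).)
A_3 + D_4

The diagram associated to this matrix has two connected components: the simple roots {alpha_1, alpha_3, alpha_4} form a chain of 3 nodes with single edges (A_3), and {alpha_2, alpha_5, alpha_6, alpha_7} form a chain of 2 nodes with a fork of two nodes at one end (D_4). A semisimple Lie algebra decomposes uniquely as the direct sum of simple ideals, one per connected component of its Dynkin diagram, so g ≅ A_3 ⊕ D_4 (dimension 15 + 28 = 43).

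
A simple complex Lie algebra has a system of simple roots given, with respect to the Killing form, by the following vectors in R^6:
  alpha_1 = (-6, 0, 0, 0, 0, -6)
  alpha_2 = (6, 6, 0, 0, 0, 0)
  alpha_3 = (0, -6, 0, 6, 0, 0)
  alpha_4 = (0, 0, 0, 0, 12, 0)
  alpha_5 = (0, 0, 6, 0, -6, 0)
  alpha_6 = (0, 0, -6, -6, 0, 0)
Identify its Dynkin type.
Compute the Cartan integers a_ij = 2(alpha_i, alpha_j)/(alpha_j, alpha_j); the resulting 6x6 Cartan matrix is
[[2, -1, 0, 0, 0, 0], [-1, 2, -1, 0, 0, 0], [0, -1, 2, 0, 0, -1], [0, 0, 0, 2, -2, 0], [0, 0, 0, -1, 2, -1], [0, 0, -1, 0, -1, 2]].
The roots have two lengths (squared-length ratio 2:1); the short ones are alpha_{1,2,3,5,6}. The associated Dynkin diagram is a chain of 6 nodes with a double edge at one end; the terminal node there is the unique long simple root (C_6), so the type is C_6 (the algebra sp(12)).

C_6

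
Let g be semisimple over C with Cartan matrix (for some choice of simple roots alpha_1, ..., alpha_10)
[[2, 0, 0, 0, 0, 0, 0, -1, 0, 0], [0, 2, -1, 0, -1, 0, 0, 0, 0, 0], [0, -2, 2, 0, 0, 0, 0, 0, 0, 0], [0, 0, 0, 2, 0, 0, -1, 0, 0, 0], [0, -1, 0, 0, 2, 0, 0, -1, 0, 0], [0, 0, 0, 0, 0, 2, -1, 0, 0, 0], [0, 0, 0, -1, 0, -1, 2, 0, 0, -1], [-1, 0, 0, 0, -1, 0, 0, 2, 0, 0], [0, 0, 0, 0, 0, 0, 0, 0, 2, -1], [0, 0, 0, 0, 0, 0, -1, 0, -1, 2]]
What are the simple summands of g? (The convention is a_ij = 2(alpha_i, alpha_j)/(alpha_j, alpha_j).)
type C_5 ⊕ type D_5

The diagram associated to this matrix has two connected components: the simple roots {alpha_1, alpha_2, alpha_3, alpha_5, alpha_8} form a chain of 5 nodes with a double edge at one end; the terminal node there is the unique long simple root (C_5), and {alpha_4, alpha_6, alpha_7, alpha_9, alpha_10} form a chain of 3 nodes with a fork of two nodes at one end (D_5). A semisimple Lie algebra decomposes uniquely as the direct sum of simple ideals, one per connected component of its Dynkin diagram, so g ≅ C_5 ⊕ D_5 (dimension 55 + 45 = 100).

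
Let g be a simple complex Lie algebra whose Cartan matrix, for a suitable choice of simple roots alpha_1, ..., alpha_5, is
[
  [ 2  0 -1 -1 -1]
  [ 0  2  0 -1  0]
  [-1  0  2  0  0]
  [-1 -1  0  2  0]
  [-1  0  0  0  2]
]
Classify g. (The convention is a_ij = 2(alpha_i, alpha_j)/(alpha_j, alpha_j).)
D_5

The matrix has rank 5 with 2's on the diagonal. Reading the off-diagonal entries as Dynkin edges (a single edge where a_ij = a_ji = -1; a double or triple edge where a_ij * a_ji = 2 or 3), the diagram is a chain of 3 nodes with a fork of two nodes at one end (D_5). One simple-root ordering that puts it in standard form is (alpha_2, alpha_4, alpha_1, alpha_3, alpha_5). So the algebra is type D_5, i.e. so(10).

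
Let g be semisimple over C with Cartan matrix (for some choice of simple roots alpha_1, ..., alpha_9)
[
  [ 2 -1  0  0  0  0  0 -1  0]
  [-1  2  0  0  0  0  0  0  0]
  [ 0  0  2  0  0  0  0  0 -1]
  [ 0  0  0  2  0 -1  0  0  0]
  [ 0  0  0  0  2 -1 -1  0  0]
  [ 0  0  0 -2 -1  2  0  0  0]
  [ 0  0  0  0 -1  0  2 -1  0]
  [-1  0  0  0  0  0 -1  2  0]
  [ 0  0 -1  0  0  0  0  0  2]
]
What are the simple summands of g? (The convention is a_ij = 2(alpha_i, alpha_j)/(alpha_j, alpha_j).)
A2 + B7

The diagram associated to this matrix has two connected components: the simple roots {alpha_3, alpha_9} form a chain of 2 nodes with single edges (A_2), and {alpha_1, alpha_2, alpha_4, alpha_5, alpha_6, alpha_7, alpha_8} form a chain of 7 nodes with a double edge at one end; the terminal node there is the unique short simple root (B_7). A semisimple Lie algebra decomposes uniquely as the direct sum of simple ideals, one per connected component of its Dynkin diagram, so g ≅ A_2 ⊕ B_7 (dimension 8 + 105 = 113).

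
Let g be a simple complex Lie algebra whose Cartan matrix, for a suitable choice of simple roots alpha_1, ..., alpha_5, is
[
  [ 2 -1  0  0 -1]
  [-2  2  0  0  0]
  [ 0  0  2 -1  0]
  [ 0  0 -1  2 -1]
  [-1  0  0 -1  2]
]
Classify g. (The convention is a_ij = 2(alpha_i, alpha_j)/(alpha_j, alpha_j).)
The matrix has rank 5 with 2's on the diagonal. Reading the off-diagonal entries as Dynkin edges (a single edge where a_ij = a_ji = -1; a double or triple edge where a_ij * a_ji = 2 or 3), the diagram is a chain of 5 nodes with a double edge at one end; the terminal node there is the unique long simple root (C_5). One simple-root ordering that puts it in standard form is (alpha_3, alpha_4, alpha_5, alpha_1, alpha_2). So the algebra is type C_5, i.e. sp(10).

C5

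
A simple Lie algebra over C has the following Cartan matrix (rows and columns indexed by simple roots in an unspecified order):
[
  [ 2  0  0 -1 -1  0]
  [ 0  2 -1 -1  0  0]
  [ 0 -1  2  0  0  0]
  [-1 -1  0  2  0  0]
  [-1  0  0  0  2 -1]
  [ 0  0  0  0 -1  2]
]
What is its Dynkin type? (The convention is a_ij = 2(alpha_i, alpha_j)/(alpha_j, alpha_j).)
A6

The matrix has rank 6 with 2's on the diagonal. Reading the off-diagonal entries as Dynkin edges (a single edge where a_ij = a_ji = -1; a double or triple edge where a_ij * a_ji = 2 or 3), the diagram is a chain of 6 nodes with single edges (A_6). One simple-root ordering that puts it in standard form is (alpha_3, alpha_2, alpha_4, alpha_1, alpha_5, alpha_6). So the algebra is type A_6, i.e. sl(7).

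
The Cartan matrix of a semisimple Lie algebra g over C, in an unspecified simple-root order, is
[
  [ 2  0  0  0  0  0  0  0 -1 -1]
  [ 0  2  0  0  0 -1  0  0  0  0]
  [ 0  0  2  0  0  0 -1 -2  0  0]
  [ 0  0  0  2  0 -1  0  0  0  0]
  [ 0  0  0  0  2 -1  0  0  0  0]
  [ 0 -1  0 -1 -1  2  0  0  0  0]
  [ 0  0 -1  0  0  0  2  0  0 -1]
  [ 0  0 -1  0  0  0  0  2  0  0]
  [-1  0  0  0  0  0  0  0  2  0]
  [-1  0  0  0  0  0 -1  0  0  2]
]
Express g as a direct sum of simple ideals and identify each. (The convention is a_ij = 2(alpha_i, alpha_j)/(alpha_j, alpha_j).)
B6 ⊕ D4

The diagram associated to this matrix has two connected components: the simple roots {alpha_1, alpha_3, alpha_7, alpha_8, alpha_9, alpha_10} form a chain of 6 nodes with a double edge at one end; the terminal node there is the unique short simple root (B_6), and {alpha_2, alpha_4, alpha_5, alpha_6} form a chain of 2 nodes with a fork of two nodes at one end (D_4). A semisimple Lie algebra decomposes uniquely as the direct sum of simple ideals, one per connected component of its Dynkin diagram, so g ≅ B_6 ⊕ D_4 (dimension 78 + 28 = 106).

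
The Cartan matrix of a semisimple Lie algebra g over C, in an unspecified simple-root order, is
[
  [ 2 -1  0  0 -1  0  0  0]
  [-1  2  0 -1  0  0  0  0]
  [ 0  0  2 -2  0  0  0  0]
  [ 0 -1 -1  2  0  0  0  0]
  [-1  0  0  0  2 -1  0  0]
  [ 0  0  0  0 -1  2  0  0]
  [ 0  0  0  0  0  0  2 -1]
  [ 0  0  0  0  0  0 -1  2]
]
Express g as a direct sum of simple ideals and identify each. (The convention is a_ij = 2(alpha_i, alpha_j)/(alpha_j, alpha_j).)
The diagram associated to this matrix has two connected components: the simple roots {alpha_7, alpha_8} form a chain of 2 nodes with single edges (A_2), and {alpha_1, alpha_2, alpha_3, alpha_4, alpha_5, alpha_6} form a chain of 6 nodes with a double edge at one end; the terminal node there is the unique long simple root (C_6). A semisimple Lie algebra decomposes uniquely as the direct sum of simple ideals, one per connected component of its Dynkin diagram, so g ≅ A_2 ⊕ C_6 (dimension 8 + 78 = 86).

A_2 (sl(3)) ⊕ C_6 (sp(12))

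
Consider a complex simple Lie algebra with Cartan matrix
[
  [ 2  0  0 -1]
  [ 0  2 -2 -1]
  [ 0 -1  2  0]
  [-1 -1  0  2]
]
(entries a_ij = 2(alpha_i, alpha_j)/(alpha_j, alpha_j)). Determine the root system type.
The matrix has rank 4 with 2's on the diagonal. Reading the off-diagonal entries as Dynkin edges (a single edge where a_ij = a_ji = -1; a double or triple edge where a_ij * a_ji = 2 or 3), the diagram is a chain of 4 nodes with a double edge at one end; the terminal node there is the unique short simple root (B_4). One simple-root ordering that puts it in standard form is (alpha_1, alpha_4, alpha_2, alpha_3). So the algebra is type B_4, i.e. so(9).

B4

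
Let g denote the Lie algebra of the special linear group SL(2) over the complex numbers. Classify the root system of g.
This is sl(2), which has dimension 2^2 - 1 = 3 and rank 2 - 1 = 1 (a Cartan subalgebra is the diagonal traceless matrices). In the classification of classical Lie algebras, the special linear algebra sl(n+1) has type A_n; here n = 1, so the Dynkin diagram is a chain of 1 nodes with single edges (A_1). Hence the type is A_1.

A_1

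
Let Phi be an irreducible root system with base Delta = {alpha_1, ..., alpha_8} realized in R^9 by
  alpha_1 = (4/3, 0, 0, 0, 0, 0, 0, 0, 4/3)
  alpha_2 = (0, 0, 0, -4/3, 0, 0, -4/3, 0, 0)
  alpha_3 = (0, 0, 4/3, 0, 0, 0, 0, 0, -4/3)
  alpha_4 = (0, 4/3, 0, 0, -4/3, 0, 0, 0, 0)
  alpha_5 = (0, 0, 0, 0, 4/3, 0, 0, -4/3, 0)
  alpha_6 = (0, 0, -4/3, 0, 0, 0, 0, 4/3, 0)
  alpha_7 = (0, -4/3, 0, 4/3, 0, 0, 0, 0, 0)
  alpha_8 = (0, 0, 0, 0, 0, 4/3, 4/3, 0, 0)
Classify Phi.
Compute the Cartan integers a_ij = 2(alpha_i, alpha_j)/(alpha_j, alpha_j); the resulting 8x8 Cartan matrix is
[[2, 0, -1, 0, 0, 0, 0, 0], [0, 2, 0, 0, 0, 0, -1, -1], [-1, 0, 2, 0, 0, -1, 0, 0], [0, 0, 0, 2, -1, 0, -1, 0], [0, 0, 0, -1, 2, -1, 0, 0], [0, 0, -1, 0, -1, 2, 0, 0], [0, -1, 0, -1, 0, 0, 2, 0], [0, -1, 0, 0, 0, 0, 0, 2]].
All simple roots have the same length, so the diagram is simply laced. The associated Dynkin diagram is a chain of 8 nodes with single edges (A_8), so the type is A_8 (the algebra sl(9)).

A8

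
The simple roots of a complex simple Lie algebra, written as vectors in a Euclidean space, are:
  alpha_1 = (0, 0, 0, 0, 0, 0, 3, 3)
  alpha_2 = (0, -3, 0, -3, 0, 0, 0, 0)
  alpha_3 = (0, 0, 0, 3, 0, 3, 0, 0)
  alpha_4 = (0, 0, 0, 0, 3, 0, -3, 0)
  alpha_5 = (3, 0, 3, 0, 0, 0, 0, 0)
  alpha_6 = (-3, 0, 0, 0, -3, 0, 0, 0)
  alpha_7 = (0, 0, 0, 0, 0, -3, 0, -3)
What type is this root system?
Compute the Cartan integers a_ij = 2(alpha_i, alpha_j)/(alpha_j, alpha_j); the resulting 7x7 Cartan matrix is
[[2, 0, 0, -1, 0, 0, -1], [0, 2, -1, 0, 0, 0, 0], [0, -1, 2, 0, 0, 0, -1], [-1, 0, 0, 2, 0, -1, 0], [0, 0, 0, 0, 2, -1, 0], [0, 0, 0, -1, -1, 2, 0], [-1, 0, -1, 0, 0, 0, 2]].
All simple roots have the same length, so the diagram is simply laced. The associated Dynkin diagram is a chain of 7 nodes with single edges (A_7), so the type is A_7 (the algebra sl(8)).

type A_7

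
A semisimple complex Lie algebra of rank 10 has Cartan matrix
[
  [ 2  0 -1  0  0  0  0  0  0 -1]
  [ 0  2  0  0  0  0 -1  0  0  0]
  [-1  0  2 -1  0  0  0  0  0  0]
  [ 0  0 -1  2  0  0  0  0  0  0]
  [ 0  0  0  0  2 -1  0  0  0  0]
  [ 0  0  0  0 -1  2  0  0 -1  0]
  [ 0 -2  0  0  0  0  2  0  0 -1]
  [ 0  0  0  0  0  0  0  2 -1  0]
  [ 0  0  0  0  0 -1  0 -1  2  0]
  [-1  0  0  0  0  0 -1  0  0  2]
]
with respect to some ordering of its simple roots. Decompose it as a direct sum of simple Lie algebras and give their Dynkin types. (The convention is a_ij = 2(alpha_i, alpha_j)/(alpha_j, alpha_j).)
The diagram associated to this matrix has two connected components: the simple roots {alpha_5, alpha_6, alpha_8, alpha_9} form a chain of 4 nodes with single edges (A_4), and {alpha_1, alpha_2, alpha_3, alpha_4, alpha_7, alpha_10} form a chain of 6 nodes with a double edge at one end; the terminal node there is the unique short simple root (B_6). A semisimple Lie algebra decomposes uniquely as the direct sum of simple ideals, one per connected component of its Dynkin diagram, so g ≅ A_4 ⊕ B_6 (dimension 24 + 78 = 102).

A_4 ⊕ B_6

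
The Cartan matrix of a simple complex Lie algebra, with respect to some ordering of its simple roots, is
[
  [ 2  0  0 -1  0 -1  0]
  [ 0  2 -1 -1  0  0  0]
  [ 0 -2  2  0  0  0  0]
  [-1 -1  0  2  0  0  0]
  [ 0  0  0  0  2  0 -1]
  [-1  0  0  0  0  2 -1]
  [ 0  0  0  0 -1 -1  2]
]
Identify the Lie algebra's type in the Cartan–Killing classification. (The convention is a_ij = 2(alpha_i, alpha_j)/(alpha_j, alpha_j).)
The matrix has rank 7 with 2's on the diagonal. Reading the off-diagonal entries as Dynkin edges (a single edge where a_ij = a_ji = -1; a double or triple edge where a_ij * a_ji = 2 or 3), the diagram is a chain of 7 nodes with a double edge at one end; the terminal node there is the unique long simple root (C_7). One simple-root ordering that puts it in standard form is (alpha_5, alpha_7, alpha_6, alpha_1, alpha_4, alpha_2, alpha_3). So the algebra is type C_7, i.e. sp(14).

C_7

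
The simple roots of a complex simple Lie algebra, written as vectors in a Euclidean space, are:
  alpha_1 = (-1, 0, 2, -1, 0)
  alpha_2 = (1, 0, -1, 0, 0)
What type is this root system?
G_2

Compute the Cartan integers a_ij = 2(alpha_i, alpha_j)/(alpha_j, alpha_j); the resulting 2x2 Cartan matrix is
[[2, -3], [-1, 2]].
The roots have two lengths (squared-length ratio 3:1); the short ones are alpha_{2}. The associated Dynkin diagram is two nodes joined by a triple edge (G_2), so the type is G_2.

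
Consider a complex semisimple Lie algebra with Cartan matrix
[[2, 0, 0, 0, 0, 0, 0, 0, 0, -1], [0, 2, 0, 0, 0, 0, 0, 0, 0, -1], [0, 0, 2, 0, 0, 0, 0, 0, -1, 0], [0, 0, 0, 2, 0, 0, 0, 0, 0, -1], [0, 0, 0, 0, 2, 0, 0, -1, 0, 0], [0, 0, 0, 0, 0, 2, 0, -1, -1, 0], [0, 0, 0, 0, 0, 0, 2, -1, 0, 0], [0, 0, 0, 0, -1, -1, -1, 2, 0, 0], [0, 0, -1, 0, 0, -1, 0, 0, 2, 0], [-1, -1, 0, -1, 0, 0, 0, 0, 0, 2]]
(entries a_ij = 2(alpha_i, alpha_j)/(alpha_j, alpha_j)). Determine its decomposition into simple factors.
The diagram associated to this matrix has two connected components: the simple roots {alpha_1, alpha_2, alpha_4, alpha_10} form a chain of 2 nodes with a fork of two nodes at one end (D_4), and {alpha_3, alpha_5, alpha_6, alpha_7, alpha_8, alpha_9} form a chain of 4 nodes with a fork of two nodes at one end (D_6). A semisimple Lie algebra decomposes uniquely as the direct sum of simple ideals, one per connected component of its Dynkin diagram, so g ≅ D_4 ⊕ D_6 (dimension 28 + 66 = 94).

D_4 ⊕ D_6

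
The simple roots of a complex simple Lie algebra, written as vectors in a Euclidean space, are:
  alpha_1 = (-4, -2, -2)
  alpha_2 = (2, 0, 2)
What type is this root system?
G_2

Compute the Cartan integers a_ij = 2(alpha_i, alpha_j)/(alpha_j, alpha_j); the resulting 2x2 Cartan matrix is
[[2, -3], [-1, 2]].
The roots have two lengths (squared-length ratio 3:1); the short ones are alpha_{2}. The associated Dynkin diagram is two nodes joined by a triple edge (G_2), so the type is G_2.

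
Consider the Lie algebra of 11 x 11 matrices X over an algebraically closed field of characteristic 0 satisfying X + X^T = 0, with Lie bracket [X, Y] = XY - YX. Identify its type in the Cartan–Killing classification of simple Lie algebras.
This is so(11) with 11 odd, which has dimension 11(11-1)/2 = 55 and rank (11-1)/2 = 5. In the classification of classical Lie algebras, the orthogonal algebra so(2n+1) in an odd number of variables has type B_n; here n = 5, so the Dynkin diagram is a chain of 5 nodes with a double edge at one end; the terminal node there is the unique short simple root (B_5). Hence the type is B_5.

type B_5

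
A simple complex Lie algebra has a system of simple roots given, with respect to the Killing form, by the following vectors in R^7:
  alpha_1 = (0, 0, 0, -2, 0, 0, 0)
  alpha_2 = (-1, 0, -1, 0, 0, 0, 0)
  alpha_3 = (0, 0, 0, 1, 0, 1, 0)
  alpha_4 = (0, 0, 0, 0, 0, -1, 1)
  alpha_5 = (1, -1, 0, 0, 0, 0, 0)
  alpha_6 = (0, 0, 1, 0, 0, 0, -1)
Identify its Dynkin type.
Compute the Cartan integers a_ij = 2(alpha_i, alpha_j)/(alpha_j, alpha_j); the resulting 6x6 Cartan matrix is
[[2, 0, -2, 0, 0, 0], [0, 2, 0, 0, -1, -1], [-1, 0, 2, -1, 0, 0], [0, 0, -1, 2, 0, -1], [0, -1, 0, 0, 2, 0], [0, -1, 0, -1, 0, 2]].
The roots have two lengths (squared-length ratio 2:1); the short ones are alpha_{2,3,4,5,6}. The associated Dynkin diagram is a chain of 6 nodes with a double edge at one end; the terminal node there is the unique long simple root (C_6), so the type is C_6 (the algebra sp(12)).

C6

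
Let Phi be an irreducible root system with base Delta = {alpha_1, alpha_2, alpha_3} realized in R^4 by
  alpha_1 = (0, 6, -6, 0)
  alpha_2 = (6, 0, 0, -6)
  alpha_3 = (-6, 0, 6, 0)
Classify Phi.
Compute the Cartan integers a_ij = 2(alpha_i, alpha_j)/(alpha_j, alpha_j); the resulting 3x3 Cartan matrix is
[[2, 0, -1], [0, 2, -1], [-1, -1, 2]].
All simple roots have the same length, so the diagram is simply laced. The associated Dynkin diagram is a chain of 3 nodes with single edges (A_3), so the type is A_3 (the algebra sl(4)).

A3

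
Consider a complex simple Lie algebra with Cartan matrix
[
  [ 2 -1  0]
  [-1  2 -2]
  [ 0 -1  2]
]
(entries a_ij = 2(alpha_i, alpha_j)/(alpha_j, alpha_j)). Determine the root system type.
type B_3

The matrix has rank 3 with 2's on the diagonal. Reading the off-diagonal entries as Dynkin edges (a single edge where a_ij = a_ji = -1; a double or triple edge where a_ij * a_ji = 2 or 3), the diagram is a chain of 3 nodes with a double edge at one end; the terminal node there is the unique short simple root (B_3). One simple-root ordering that puts it in standard form is (alpha_1, alpha_2, alpha_3). So the algebra is type B_3, i.e. so(7).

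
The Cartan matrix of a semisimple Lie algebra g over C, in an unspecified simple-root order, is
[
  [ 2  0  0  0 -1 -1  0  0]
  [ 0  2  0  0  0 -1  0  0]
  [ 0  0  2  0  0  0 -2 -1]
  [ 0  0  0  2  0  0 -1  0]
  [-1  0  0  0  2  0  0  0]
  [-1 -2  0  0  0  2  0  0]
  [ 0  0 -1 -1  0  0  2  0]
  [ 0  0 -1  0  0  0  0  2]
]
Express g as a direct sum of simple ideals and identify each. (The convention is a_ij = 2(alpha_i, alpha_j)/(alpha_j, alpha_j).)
type B_4 + type F_4

The diagram associated to this matrix has two connected components: the simple roots {alpha_1, alpha_2, alpha_5, alpha_6} form a chain of 4 nodes with a double edge at one end; the terminal node there is the unique short simple root (B_4), and {alpha_3, alpha_4, alpha_7, alpha_8} form a chain of 4 nodes with a double edge between the middle two (F_4). A semisimple Lie algebra decomposes uniquely as the direct sum of simple ideals, one per connected component of its Dynkin diagram, so g ≅ B_4 ⊕ F_4 (dimension 36 + 52 = 88).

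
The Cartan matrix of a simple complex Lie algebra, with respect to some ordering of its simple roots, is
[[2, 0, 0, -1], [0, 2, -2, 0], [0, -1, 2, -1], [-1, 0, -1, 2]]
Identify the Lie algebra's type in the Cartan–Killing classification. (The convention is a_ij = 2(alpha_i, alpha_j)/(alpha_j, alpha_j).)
C_4

The matrix has rank 4 with 2's on the diagonal. Reading the off-diagonal entries as Dynkin edges (a single edge where a_ij = a_ji = -1; a double or triple edge where a_ij * a_ji = 2 or 3), the diagram is a chain of 4 nodes with a double edge at one end; the terminal node there is the unique long simple root (C_4). One simple-root ordering that puts it in standard form is (alpha_1, alpha_4, alpha_3, alpha_2). So the algebra is type C_4, i.e. sp(8).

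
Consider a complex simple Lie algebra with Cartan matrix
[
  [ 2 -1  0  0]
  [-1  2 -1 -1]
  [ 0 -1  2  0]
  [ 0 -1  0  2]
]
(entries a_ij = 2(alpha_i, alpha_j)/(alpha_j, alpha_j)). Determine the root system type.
D_4

The matrix has rank 4 with 2's on the diagonal. Reading the off-diagonal entries as Dynkin edges (a single edge where a_ij = a_ji = -1; a double or triple edge where a_ij * a_ji = 2 or 3), the diagram is a chain of 2 nodes with a fork of two nodes at one end (D_4). One simple-root ordering that puts it in standard form is (alpha_4, alpha_2, alpha_1, alpha_3). So the algebra is type D_4, i.e. so(8).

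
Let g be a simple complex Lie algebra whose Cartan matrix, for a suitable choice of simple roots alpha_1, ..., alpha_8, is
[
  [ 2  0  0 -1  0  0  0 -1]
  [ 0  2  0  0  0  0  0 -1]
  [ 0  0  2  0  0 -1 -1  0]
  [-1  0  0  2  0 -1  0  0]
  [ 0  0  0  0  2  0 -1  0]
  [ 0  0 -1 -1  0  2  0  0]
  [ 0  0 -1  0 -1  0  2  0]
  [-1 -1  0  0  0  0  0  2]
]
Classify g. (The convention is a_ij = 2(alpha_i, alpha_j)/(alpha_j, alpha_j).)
A8

The matrix has rank 8 with 2's on the diagonal. Reading the off-diagonal entries as Dynkin edges (a single edge where a_ij = a_ji = -1; a double or triple edge where a_ij * a_ji = 2 or 3), the diagram is a chain of 8 nodes with single edges (A_8). One simple-root ordering that puts it in standard form is (alpha_2, alpha_8, alpha_1, alpha_4, alpha_6, alpha_3, alpha_7, alpha_5). So the algebra is type A_8, i.e. sl(9).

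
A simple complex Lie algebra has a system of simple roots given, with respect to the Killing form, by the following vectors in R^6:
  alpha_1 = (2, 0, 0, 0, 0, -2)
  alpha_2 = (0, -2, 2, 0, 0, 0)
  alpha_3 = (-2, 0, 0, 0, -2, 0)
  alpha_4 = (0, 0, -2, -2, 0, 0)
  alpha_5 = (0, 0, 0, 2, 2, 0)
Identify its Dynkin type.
A_5

Compute the Cartan integers a_ij = 2(alpha_i, alpha_j)/(alpha_j, alpha_j); the resulting 5x5 Cartan matrix is
[[2, 0, -1, 0, 0], [0, 2, 0, -1, 0], [-1, 0, 2, 0, -1], [0, -1, 0, 2, -1], [0, 0, -1, -1, 2]].
All simple roots have the same length, so the diagram is simply laced. The associated Dynkin diagram is a chain of 5 nodes with single edges (A_5), so the type is A_5 (the algebra sl(6)).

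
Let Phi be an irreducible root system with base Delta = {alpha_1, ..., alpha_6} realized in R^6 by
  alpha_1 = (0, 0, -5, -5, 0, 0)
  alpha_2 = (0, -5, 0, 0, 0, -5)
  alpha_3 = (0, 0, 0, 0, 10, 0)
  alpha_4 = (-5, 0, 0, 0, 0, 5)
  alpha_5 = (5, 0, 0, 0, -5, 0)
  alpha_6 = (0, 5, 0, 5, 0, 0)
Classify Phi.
C6

Compute the Cartan integers a_ij = 2(alpha_i, alpha_j)/(alpha_j, alpha_j); the resulting 6x6 Cartan matrix is
[[2, 0, 0, 0, 0, -1], [0, 2, 0, -1, 0, -1], [0, 0, 2, 0, -2, 0], [0, -1, 0, 2, -1, 0], [0, 0, -1, -1, 2, 0], [-1, -1, 0, 0, 0, 2]].
The roots have two lengths (squared-length ratio 2:1); the short ones are alpha_{1,2,4,5,6}. The associated Dynkin diagram is a chain of 6 nodes with a double edge at one end; the terminal node there is the unique long simple root (C_6), so the type is C_6 (the algebra sp(12)).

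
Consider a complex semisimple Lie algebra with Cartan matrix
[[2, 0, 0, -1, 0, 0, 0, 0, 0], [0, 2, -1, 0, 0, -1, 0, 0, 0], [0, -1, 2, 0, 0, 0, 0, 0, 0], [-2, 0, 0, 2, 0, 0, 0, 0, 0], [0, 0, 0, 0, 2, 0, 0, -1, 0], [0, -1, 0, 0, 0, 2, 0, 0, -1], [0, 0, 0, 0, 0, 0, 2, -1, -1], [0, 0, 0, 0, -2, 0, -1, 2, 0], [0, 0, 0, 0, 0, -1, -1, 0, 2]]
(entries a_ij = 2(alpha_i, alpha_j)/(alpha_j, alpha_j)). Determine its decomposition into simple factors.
The diagram associated to this matrix has two connected components: the simple roots {alpha_1, alpha_4} form a chain of 2 nodes with a double edge at one end; the terminal node there is the unique short simple root (B_2), and {alpha_2, alpha_3, alpha_5, alpha_6, alpha_7, alpha_8, alpha_9} form a chain of 7 nodes with a double edge at one end; the terminal node there is the unique short simple root (B_7). A semisimple Lie algebra decomposes uniquely as the direct sum of simple ideals, one per connected component of its Dynkin diagram, so g ≅ B_2 ⊕ B_7 (dimension 10 + 105 = 115).

B2 ⊕ B7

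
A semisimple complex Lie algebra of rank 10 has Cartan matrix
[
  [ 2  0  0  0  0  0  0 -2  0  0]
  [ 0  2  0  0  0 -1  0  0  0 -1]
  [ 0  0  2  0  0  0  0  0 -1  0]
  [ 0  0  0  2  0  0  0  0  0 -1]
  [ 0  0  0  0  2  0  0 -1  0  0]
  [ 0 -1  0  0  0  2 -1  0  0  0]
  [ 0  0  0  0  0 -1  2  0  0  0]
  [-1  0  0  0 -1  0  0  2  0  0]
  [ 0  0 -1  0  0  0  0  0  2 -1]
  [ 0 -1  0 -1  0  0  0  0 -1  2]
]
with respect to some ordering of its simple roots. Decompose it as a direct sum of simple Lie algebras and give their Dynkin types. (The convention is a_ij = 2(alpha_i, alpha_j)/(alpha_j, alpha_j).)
The diagram associated to this matrix has two connected components: the simple roots {alpha_1, alpha_5, alpha_8} form a chain of 3 nodes with a double edge at one end; the terminal node there is the unique long simple root (C_3), and {alpha_2, alpha_3, alpha_4, alpha_6, alpha_7, alpha_9, alpha_10} form a chain of 6 nodes with one extra node attached to the third node from one end (E_7). A semisimple Lie algebra decomposes uniquely as the direct sum of simple ideals, one per connected component of its Dynkin diagram, so g ≅ C_3 ⊕ E_7 (dimension 21 + 133 = 154).

type C_3 + type E_7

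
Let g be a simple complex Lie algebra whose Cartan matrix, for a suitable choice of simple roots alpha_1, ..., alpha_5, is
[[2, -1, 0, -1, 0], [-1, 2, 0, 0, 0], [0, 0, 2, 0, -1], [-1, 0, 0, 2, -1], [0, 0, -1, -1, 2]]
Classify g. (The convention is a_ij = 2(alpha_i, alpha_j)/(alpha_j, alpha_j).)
A5

The matrix has rank 5 with 2's on the diagonal. Reading the off-diagonal entries as Dynkin edges (a single edge where a_ij = a_ji = -1; a double or triple edge where a_ij * a_ji = 2 or 3), the diagram is a chain of 5 nodes with single edges (A_5). One simple-root ordering that puts it in standard form is (alpha_3, alpha_5, alpha_4, alpha_1, alpha_2). So the algebra is type A_5, i.e. sl(6).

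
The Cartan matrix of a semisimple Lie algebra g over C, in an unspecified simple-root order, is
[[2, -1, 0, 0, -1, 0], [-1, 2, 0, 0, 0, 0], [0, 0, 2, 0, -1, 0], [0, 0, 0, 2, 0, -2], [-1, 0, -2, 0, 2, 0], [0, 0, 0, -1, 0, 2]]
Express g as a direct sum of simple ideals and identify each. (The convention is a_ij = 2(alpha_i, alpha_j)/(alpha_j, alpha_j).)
B_2 (so(5)) + B_4 (so(9))

The diagram associated to this matrix has two connected components: the simple roots {alpha_4, alpha_6} form a chain of 2 nodes with a double edge at one end; the terminal node there is the unique short simple root (B_2), and {alpha_1, alpha_2, alpha_3, alpha_5} form a chain of 4 nodes with a double edge at one end; the terminal node there is the unique short simple root (B_4). A semisimple Lie algebra decomposes uniquely as the direct sum of simple ideals, one per connected component of its Dynkin diagram, so g ≅ B_2 ⊕ B_4 (dimension 10 + 36 = 46).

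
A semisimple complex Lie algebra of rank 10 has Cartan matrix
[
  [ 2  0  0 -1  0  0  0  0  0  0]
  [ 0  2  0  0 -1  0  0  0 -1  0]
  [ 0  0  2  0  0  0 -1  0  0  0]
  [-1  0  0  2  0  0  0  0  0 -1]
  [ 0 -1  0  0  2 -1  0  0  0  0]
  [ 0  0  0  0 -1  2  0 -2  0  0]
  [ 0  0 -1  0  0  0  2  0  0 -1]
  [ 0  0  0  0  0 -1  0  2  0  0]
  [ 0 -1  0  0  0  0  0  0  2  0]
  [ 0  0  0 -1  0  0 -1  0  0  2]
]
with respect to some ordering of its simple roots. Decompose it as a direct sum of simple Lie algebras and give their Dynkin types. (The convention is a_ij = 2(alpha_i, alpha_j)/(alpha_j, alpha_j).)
The diagram associated to this matrix has two connected components: the simple roots {alpha_1, alpha_3, alpha_4, alpha_7, alpha_10} form a chain of 5 nodes with single edges (A_5), and {alpha_2, alpha_5, alpha_6, alpha_8, alpha_9} form a chain of 5 nodes with a double edge at one end; the terminal node there is the unique short simple root (B_5). A semisimple Lie algebra decomposes uniquely as the direct sum of simple ideals, one per connected component of its Dynkin diagram, so g ≅ A_5 ⊕ B_5 (dimension 35 + 55 = 90).

type A_5 + type B_5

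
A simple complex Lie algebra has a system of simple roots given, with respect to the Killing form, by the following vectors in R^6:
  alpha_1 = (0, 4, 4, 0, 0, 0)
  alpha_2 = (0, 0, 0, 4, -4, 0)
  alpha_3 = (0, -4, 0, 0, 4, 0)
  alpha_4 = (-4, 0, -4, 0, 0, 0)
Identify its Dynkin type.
A4

Compute the Cartan integers a_ij = 2(alpha_i, alpha_j)/(alpha_j, alpha_j); the resulting 4x4 Cartan matrix is
[[2, 0, -1, -1], [0, 2, -1, 0], [-1, -1, 2, 0], [-1, 0, 0, 2]].
All simple roots have the same length, so the diagram is simply laced. The associated Dynkin diagram is a chain of 4 nodes with single edges (A_4), so the type is A_4 (the algebra sl(5)).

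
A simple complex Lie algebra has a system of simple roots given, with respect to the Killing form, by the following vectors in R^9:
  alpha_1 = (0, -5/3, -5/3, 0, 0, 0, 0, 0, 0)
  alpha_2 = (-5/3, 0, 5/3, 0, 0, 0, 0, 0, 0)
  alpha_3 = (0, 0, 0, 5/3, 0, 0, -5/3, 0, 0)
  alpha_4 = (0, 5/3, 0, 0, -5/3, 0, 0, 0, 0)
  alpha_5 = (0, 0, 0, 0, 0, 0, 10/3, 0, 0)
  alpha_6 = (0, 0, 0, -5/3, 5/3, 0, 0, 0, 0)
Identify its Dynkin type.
C_6 (sp(12))

Compute the Cartan integers a_ij = 2(alpha_i, alpha_j)/(alpha_j, alpha_j); the resulting 6x6 Cartan matrix is
[[2, -1, 0, -1, 0, 0], [-1, 2, 0, 0, 0, 0], [0, 0, 2, 0, -1, -1], [-1, 0, 0, 2, 0, -1], [0, 0, -2, 0, 2, 0], [0, 0, -1, -1, 0, 2]].
The roots have two lengths (squared-length ratio 2:1); the short ones are alpha_{1,2,3,4,6}. The associated Dynkin diagram is a chain of 6 nodes with a double edge at one end; the terminal node there is the unique long simple root (C_6), so the type is C_6 (the algebra sp(12)).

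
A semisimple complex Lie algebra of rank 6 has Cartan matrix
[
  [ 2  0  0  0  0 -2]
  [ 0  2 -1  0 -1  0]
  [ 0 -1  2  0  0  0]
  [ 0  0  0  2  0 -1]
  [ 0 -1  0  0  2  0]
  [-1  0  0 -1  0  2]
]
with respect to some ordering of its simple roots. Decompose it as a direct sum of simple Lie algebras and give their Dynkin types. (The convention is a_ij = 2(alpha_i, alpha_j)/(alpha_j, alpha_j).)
The diagram associated to this matrix has two connected components: the simple roots {alpha_2, alpha_3, alpha_5} form a chain of 3 nodes with single edges (A_3), and {alpha_1, alpha_4, alpha_6} form a chain of 3 nodes with a double edge at one end; the terminal node there is the unique long simple root (C_3). A semisimple Lie algebra decomposes uniquely as the direct sum of simple ideals, one per connected component of its Dynkin diagram, so g ≅ A_3 ⊕ C_3 (dimension 15 + 21 = 36).

type A_3 + type C_3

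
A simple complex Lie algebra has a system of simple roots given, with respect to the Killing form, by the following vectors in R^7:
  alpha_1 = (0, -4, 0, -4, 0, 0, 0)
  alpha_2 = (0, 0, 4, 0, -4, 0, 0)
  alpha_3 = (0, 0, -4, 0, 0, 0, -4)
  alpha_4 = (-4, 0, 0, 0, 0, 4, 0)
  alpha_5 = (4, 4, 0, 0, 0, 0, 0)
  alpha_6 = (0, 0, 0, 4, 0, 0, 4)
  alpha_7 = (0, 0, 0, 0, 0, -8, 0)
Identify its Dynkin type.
Compute the Cartan integers a_ij = 2(alpha_i, alpha_j)/(alpha_j, alpha_j); the resulting 7x7 Cartan matrix is
[[2, 0, 0, 0, -1, -1, 0], [0, 2, -1, 0, 0, 0, 0], [0, -1, 2, 0, 0, -1, 0], [0, 0, 0, 2, -1, 0, -1], [-1, 0, 0, -1, 2, 0, 0], [-1, 0, -1, 0, 0, 2, 0], [0, 0, 0, -2, 0, 0, 2]].
The roots have two lengths (squared-length ratio 2:1); the short ones are alpha_{1,2,3,4,5,6}. The associated Dynkin diagram is a chain of 7 nodes with a double edge at one end; the terminal node there is the unique long simple root (C_7), so the type is C_7 (the algebra sp(14)).

C_7 (sp(14))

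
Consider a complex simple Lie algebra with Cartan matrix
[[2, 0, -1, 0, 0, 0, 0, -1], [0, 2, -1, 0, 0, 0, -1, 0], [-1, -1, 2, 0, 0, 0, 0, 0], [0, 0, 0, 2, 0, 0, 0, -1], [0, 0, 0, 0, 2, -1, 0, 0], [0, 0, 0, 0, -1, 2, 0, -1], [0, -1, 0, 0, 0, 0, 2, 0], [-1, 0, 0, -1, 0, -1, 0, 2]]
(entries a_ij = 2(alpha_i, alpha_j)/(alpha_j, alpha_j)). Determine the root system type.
E_8

The matrix has rank 8 with 2's on the diagonal. Reading the off-diagonal entries as Dynkin edges (a single edge where a_ij = a_ji = -1; a double or triple edge where a_ij * a_ji = 2 or 3), the diagram is a chain of 7 nodes with one extra node attached to the third node from one end (E_8). One simple-root ordering that puts it in standard form is (alpha_5, alpha_4, alpha_6, alpha_8, alpha_1, alpha_3, alpha_2, alpha_7). So the algebra is type E_8.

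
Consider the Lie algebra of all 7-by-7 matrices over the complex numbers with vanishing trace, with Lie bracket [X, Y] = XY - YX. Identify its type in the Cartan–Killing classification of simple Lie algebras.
This is sl(7), which has dimension 7^2 - 1 = 48 and rank 7 - 1 = 6 (a Cartan subalgebra is the diagonal traceless matrices). In the classification of classical Lie algebras, the special linear algebra sl(n+1) has type A_n; here n = 6, so the Dynkin diagram is a chain of 6 nodes with single edges (A_6). Hence the type is A_6.

type A_6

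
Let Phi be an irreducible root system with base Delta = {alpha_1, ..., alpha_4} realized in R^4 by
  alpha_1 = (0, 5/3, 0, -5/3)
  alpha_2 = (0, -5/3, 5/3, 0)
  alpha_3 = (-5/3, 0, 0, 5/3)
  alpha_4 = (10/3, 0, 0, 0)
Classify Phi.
Compute the Cartan integers a_ij = 2(alpha_i, alpha_j)/(alpha_j, alpha_j); the resulting 4x4 Cartan matrix is
[[2, -1, -1, 0], [-1, 2, 0, 0], [-1, 0, 2, -1], [0, 0, -2, 2]].
The roots have two lengths (squared-length ratio 2:1); the short ones are alpha_{1,2,3}. The associated Dynkin diagram is a chain of 4 nodes with a double edge at one end; the terminal node there is the unique long simple root (C_4), so the type is C_4 (the algebra sp(8)).

C_4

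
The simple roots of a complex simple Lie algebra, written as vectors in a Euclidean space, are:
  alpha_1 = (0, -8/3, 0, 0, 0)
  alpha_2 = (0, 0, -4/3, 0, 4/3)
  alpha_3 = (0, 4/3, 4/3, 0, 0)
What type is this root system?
Compute the Cartan integers a_ij = 2(alpha_i, alpha_j)/(alpha_j, alpha_j); the resulting 3x3 Cartan matrix is
[[2, 0, -2], [0, 2, -1], [-1, -1, 2]].
The roots have two lengths (squared-length ratio 2:1); the short ones are alpha_{2,3}. The associated Dynkin diagram is a chain of 3 nodes with a double edge at one end; the terminal node there is the unique long simple root (C_3), so the type is C_3 (the algebra sp(6)).

C_3 (sp(6))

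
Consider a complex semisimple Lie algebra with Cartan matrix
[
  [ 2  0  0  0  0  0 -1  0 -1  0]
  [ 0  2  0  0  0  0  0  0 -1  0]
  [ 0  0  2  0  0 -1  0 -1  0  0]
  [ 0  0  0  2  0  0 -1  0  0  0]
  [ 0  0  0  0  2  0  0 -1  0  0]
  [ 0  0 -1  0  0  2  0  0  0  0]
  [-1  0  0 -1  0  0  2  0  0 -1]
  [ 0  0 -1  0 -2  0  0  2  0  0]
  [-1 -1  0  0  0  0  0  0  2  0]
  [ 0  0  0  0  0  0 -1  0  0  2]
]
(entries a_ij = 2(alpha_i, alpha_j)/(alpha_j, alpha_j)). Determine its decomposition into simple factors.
B_4 (so(9)) ⊕ D_6 (so(12))

The diagram associated to this matrix has two connected components: the simple roots {alpha_3, alpha_5, alpha_6, alpha_8} form a chain of 4 nodes with a double edge at one end; the terminal node there is the unique short simple root (B_4), and {alpha_1, alpha_2, alpha_4, alpha_7, alpha_9, alpha_10} form a chain of 4 nodes with a fork of two nodes at one end (D_6). A semisimple Lie algebra decomposes uniquely as the direct sum of simple ideals, one per connected component of its Dynkin diagram, so g ≅ B_4 ⊕ D_6 (dimension 36 + 66 = 102).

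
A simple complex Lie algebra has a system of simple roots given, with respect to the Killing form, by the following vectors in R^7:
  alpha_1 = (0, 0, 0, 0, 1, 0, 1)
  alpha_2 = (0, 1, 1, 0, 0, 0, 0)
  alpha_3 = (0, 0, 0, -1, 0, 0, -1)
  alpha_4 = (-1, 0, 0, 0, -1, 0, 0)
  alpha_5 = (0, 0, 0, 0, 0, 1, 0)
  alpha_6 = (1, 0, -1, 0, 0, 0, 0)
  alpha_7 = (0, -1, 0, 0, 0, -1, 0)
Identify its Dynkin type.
Compute the Cartan integers a_ij = 2(alpha_i, alpha_j)/(alpha_j, alpha_j); the resulting 7x7 Cartan matrix is
[[2, 0, -1, -1, 0, 0, 0], [0, 2, 0, 0, 0, -1, -1], [-1, 0, 2, 0, 0, 0, 0], [-1, 0, 0, 2, 0, -1, 0], [0, 0, 0, 0, 2, 0, -1], [0, -1, 0, -1, 0, 2, 0], [0, -1, 0, 0, -2, 0, 2]].
The roots have two lengths (squared-length ratio 2:1); the short ones are alpha_{5}. The associated Dynkin diagram is a chain of 7 nodes with a double edge at one end; the terminal node there is the unique short simple root (B_7), so the type is B_7 (the algebra so(15)).

type B_7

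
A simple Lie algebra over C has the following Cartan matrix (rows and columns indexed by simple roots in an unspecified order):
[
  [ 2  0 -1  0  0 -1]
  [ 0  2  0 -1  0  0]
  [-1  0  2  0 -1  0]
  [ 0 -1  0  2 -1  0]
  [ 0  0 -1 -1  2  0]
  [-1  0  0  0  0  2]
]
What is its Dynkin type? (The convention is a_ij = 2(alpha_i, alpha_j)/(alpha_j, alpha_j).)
The matrix has rank 6 with 2's on the diagonal. Reading the off-diagonal entries as Dynkin edges (a single edge where a_ij = a_ji = -1; a double or triple edge where a_ij * a_ji = 2 or 3), the diagram is a chain of 6 nodes with single edges (A_6). One simple-root ordering that puts it in standard form is (alpha_2, alpha_4, alpha_5, alpha_3, alpha_1, alpha_6). So the algebra is type A_6, i.e. sl(7).

type A_6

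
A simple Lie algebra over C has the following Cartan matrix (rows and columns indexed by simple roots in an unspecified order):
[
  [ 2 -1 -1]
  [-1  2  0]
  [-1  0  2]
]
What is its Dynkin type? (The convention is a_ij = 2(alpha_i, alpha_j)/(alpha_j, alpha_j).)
The matrix has rank 3 with 2's on the diagonal. Reading the off-diagonal entries as Dynkin edges (a single edge where a_ij = a_ji = -1; a double or triple edge where a_ij * a_ji = 2 or 3), the diagram is a chain of 3 nodes with single edges (A_3). One simple-root ordering that puts it in standard form is (alpha_3, alpha_1, alpha_2). So the algebra is type A_3, i.e. sl(4).

A_3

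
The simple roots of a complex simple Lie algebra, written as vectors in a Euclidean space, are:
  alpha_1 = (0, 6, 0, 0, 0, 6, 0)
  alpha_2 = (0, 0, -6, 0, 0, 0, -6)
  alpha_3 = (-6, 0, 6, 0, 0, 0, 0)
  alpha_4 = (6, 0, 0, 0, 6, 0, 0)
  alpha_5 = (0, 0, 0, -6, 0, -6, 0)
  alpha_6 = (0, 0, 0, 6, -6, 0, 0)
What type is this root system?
Compute the Cartan integers a_ij = 2(alpha_i, alpha_j)/(alpha_j, alpha_j); the resulting 6x6 Cartan matrix is
[[2, 0, 0, 0, -1, 0], [0, 2, -1, 0, 0, 0], [0, -1, 2, -1, 0, 0], [0, 0, -1, 2, 0, -1], [-1, 0, 0, 0, 2, -1], [0, 0, 0, -1, -1, 2]].
All simple roots have the same length, so the diagram is simply laced. The associated Dynkin diagram is a chain of 6 nodes with single edges (A_6), so the type is A_6 (the algebra sl(7)).

type A_6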